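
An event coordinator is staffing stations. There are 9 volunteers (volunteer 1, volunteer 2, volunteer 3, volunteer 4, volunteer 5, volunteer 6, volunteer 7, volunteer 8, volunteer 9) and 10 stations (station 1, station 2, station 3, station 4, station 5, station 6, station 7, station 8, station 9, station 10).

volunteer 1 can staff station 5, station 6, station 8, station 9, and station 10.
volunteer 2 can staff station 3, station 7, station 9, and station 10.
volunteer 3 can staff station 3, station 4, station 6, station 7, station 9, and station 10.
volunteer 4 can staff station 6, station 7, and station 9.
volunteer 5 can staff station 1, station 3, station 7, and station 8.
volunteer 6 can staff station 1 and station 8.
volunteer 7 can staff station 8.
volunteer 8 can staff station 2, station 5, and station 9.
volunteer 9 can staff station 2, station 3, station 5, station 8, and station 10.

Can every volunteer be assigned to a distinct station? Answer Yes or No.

Yes

For example, pair volunteer 1-station 6, volunteer 2-station 10, volunteer 3-station 7, volunteer 4-station 9, volunteer 5-station 3, volunteer 6-station 1, volunteer 7-station 8, volunteer 8-station 5, volunteer 9-station 2.
All 9 volunteers are covered.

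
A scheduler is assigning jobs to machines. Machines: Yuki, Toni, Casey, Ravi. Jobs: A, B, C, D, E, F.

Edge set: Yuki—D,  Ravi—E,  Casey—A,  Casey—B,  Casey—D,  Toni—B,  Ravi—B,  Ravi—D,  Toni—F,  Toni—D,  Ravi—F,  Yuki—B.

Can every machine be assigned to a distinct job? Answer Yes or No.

Yes

For example, pair Yuki-D, Toni-F, Casey-A, Ravi-B.
All 4 machines are covered.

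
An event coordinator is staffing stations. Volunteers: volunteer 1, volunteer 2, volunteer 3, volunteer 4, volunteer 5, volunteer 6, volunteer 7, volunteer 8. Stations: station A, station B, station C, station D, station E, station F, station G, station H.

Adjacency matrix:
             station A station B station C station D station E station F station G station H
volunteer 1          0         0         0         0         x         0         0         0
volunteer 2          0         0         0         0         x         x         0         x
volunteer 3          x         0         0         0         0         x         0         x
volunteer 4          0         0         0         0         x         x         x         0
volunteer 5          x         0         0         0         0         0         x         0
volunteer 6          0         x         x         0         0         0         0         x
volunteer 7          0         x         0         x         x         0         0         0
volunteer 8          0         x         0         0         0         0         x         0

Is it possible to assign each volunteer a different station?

Yes

One maximum matching: volunteer 1–station E, volunteer 2–station F, volunteer 3–station H, volunteer 4–station G, volunteer 5–station A, volunteer 6–station C, volunteer 7–station D, volunteer 8–station B.
Every volunteer is matched, so this is a perfect matching.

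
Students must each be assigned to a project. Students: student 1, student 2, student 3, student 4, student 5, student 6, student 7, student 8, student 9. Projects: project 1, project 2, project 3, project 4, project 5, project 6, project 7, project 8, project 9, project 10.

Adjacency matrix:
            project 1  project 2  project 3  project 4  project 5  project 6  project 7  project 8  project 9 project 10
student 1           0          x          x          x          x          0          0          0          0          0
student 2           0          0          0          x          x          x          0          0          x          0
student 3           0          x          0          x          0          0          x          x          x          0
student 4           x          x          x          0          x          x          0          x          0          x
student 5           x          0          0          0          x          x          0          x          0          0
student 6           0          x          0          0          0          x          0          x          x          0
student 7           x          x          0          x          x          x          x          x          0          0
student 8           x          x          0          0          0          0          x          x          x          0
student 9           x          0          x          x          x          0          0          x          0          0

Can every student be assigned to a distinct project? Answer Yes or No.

Yes

One maximum matching: student 1→project 4, student 2→project 9, student 3→project 2, student 4→project 10, student 5→project 1, student 6→project 8, student 7→project 6, student 8→project 7, student 9→project 3.
All 9 students are covered.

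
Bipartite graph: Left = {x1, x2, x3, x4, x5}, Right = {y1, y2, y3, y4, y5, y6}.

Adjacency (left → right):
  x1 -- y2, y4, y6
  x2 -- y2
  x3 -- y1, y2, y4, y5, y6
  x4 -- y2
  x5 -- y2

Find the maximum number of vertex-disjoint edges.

3

One maximum matching: x1→y4, x2→y2, x3→y6.
The set {x2, x4, x5} has only 1 neighbour ({y2}), so by Hall's theorem at most 3 of the 5 left vertices can be matched.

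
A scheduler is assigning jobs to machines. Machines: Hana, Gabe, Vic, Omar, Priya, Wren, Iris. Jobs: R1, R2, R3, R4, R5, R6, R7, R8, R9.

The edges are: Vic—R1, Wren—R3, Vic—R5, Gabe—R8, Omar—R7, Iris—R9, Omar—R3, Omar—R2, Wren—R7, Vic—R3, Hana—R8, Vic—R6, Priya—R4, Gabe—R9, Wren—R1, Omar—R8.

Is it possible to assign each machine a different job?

The set {Hana, Gabe, Iris} has only 2 neighbours ({R8, R9}), so by Hall's theorem at most 6 of the 7 machines can be matched.
Hence no matching covers every machine.

No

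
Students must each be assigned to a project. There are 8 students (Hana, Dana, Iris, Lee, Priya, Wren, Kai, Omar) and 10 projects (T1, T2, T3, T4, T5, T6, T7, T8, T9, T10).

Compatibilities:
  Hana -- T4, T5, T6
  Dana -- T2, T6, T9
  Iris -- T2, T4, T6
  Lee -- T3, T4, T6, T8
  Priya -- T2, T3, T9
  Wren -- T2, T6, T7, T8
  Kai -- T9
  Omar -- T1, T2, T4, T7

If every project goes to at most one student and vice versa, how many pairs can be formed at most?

8

For example, pair Hana→T5, Dana→T6, Iris→T4, Lee→T8, Priya→T3, Wren→T7, Kai→T9, Omar→T2.
All 8 students are matched, so no larger matching exists.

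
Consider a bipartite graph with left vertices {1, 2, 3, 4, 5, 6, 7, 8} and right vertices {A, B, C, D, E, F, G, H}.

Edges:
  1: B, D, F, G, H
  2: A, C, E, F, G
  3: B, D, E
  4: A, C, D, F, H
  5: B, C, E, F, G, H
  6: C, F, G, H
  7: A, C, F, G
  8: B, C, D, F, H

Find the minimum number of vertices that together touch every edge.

8

{1, 2, 3, 4, 5, 6, 7, 8} is a vertex cover of size 8: every edge has an endpoint in this set.
No smaller cover exists because 1–D, 2–G, 3–B, 4–A, 5–E, 6–C, 7–F, 8–H is a matching of size 8, and a cover must include an endpoint of each of these disjoint edges (König's theorem).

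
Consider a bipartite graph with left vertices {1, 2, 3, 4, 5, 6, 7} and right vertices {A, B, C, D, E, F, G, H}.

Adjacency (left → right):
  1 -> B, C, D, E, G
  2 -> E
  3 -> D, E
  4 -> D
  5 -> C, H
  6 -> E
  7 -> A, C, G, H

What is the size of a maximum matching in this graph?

5

One maximum matching: 1→G, 2→E, 3→D, 5→H, 7→C.
The set {2, 3, 4, 6} has only 2 neighbours ({D, E}), so by Hall's theorem at most 5 of the 7 left vertices can be matched.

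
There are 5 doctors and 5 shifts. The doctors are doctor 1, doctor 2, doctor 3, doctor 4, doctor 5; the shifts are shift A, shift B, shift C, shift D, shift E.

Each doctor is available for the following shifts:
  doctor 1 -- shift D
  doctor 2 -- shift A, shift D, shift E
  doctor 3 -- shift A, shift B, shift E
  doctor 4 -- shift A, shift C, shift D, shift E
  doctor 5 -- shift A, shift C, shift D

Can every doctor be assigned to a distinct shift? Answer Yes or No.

One maximum matching: doctor 1–shift D, doctor 2–shift E, doctor 3–shift B, doctor 4–shift C, doctor 5–shift A.
All 5 doctors are covered.

Yes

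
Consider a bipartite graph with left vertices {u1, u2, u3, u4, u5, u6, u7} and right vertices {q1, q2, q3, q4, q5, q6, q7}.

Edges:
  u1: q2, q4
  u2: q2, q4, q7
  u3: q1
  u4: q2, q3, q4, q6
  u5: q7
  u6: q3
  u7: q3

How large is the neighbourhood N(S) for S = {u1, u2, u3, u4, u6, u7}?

The union of neighbours of {u1, u2, u3, u4, u6, u7} is {q1, q2, q3, q4, q6, q7}, which has 6 elements.
Since |N(S)| = 6 ≥ |S| = 6, Hall's condition holds for this subset.

6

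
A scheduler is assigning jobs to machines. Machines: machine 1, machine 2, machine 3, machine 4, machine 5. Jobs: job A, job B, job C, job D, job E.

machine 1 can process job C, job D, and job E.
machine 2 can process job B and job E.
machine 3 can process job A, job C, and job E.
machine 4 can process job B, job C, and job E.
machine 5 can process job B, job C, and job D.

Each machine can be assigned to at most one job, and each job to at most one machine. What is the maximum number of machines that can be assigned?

For example, pair machine 1-job E, machine 2-job B, machine 3-job A, machine 4-job C, machine 5-job D.
All 5 machines are matched, so no larger matching exists.

5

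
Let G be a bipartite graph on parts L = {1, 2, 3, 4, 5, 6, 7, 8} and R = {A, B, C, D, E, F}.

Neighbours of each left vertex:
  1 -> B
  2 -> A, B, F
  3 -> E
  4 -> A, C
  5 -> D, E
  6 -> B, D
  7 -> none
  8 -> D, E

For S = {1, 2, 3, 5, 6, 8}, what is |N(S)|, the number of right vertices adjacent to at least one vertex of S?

5

The union of neighbours of {1, 2, 3, 5, 6, 8} is {A, B, D, E, F}, which has 5 elements.
Since |N(S)| = 5 < |S| = 6, Hall's condition fails for this subset.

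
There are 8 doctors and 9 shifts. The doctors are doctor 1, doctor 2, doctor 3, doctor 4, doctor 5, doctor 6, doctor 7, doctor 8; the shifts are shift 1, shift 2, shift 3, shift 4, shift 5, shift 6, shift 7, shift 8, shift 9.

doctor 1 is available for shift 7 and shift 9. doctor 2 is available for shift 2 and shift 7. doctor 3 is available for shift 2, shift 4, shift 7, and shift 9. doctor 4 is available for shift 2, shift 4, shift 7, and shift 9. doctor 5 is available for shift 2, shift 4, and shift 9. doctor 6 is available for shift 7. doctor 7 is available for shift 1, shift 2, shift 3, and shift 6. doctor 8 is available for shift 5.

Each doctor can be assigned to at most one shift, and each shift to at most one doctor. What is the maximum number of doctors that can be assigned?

6

One maximum matching: doctor 1-shift 9, doctor 2-shift 2, doctor 3-shift 4, doctor 4-shift 7, doctor 7-shift 6, doctor 8-shift 5.
The set {doctor 1, doctor 2, doctor 3, doctor 4, doctor 5, doctor 6} has only 4 neighbours ({shift 2, shift 4, shift 7, shift 9}), so by Hall's theorem at most 6 of the 8 doctors can be matched.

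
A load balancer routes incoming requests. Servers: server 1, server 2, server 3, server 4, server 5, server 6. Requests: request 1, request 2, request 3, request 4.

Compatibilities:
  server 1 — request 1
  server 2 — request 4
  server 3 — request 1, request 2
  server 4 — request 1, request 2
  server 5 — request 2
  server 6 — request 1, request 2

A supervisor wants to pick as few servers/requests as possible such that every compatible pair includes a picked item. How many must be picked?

A maximum matching has 3 edges (e.g. server 1–request 1, server 2–request 4, server 3–request 2).
By König's theorem the minimum vertex cover has the same size. One such cover is {server 2, request 1, request 2}.

3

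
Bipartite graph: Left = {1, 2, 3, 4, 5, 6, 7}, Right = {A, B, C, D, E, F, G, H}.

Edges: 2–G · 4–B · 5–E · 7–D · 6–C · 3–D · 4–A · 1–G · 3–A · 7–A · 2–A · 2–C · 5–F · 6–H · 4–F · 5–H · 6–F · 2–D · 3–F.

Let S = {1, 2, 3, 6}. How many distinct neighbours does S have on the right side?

6

The union of neighbours of {1, 2, 3, 6} is {A, C, D, F, G, H}, which has 6 elements.
Since |N(S)| = 6 ≥ |S| = 4, Hall's condition holds for this subset.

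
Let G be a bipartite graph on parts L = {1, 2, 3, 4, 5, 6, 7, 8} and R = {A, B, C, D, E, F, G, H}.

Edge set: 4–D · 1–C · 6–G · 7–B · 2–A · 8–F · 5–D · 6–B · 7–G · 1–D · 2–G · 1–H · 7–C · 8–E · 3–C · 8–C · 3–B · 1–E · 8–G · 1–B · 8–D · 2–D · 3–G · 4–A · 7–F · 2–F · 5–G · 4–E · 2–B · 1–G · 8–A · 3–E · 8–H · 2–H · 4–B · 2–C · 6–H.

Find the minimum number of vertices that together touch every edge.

8

A maximum matching has 8 edges (e.g. 1–E, 2–H, 3–C, 4–A, 5–D, 6–B, 7–F, 8–G).
By König's theorem the minimum vertex cover has the same size. One such cover is {1, 2, 3, 4, 5, 6, 7, 8}.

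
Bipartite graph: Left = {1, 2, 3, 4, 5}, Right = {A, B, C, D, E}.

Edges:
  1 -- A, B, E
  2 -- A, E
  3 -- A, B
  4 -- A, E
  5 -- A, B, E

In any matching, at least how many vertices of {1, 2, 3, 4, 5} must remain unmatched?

2

A valid assignment of size 3: 1–E, 2–A, 3–B.
The set {1, 2, 3, 4, 5} has only 3 neighbours ({A, B, E}), so by Hall's theorem at most 3 of the 5 left vertices can be matched.
That matches 3 of the 5, leaving 2 unmatched; no matching can do better.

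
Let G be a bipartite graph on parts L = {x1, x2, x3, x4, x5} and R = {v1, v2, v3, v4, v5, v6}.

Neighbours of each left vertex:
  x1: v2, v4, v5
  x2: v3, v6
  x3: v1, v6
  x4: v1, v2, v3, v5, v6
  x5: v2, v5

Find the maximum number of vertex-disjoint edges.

5

A valid assignment of size 5: x1-v4, x2-v6, x3-v1, x4-v3, x5-v2.
This saturates every left vertex, so 5 is the maximum.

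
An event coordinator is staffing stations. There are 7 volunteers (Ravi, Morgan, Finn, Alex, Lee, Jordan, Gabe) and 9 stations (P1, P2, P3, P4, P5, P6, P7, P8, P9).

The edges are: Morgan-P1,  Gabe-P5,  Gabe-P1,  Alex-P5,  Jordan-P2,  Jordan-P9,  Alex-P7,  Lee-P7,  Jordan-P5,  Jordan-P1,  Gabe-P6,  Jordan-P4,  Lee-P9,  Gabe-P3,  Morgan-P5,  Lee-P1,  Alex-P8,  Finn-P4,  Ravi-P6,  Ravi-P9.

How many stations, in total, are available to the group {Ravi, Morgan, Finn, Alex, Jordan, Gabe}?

The union of neighbours of {Ravi, Morgan, Finn, Alex, Jordan, Gabe} is {P1, P2, P3, P4, P5, P6, P7, P8, P9}, which has 9 elements.
Since |N(S)| = 9 ≥ |S| = 6, Hall's condition holds for this subset.

9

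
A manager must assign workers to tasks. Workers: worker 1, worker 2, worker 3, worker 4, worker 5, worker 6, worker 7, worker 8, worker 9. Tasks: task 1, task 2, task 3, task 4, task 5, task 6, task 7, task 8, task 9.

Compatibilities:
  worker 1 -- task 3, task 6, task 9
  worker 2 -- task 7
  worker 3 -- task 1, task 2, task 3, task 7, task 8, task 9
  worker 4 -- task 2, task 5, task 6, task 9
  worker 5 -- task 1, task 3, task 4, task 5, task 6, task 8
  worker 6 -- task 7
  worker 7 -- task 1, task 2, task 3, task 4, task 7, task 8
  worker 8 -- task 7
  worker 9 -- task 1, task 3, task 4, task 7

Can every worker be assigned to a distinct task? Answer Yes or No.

No

The set {worker 2, worker 6, worker 8} has only 1 neighbour ({task 7}), so by Hall's theorem at most 7 of the 9 workers can be matched.
Hence no matching covers every worker.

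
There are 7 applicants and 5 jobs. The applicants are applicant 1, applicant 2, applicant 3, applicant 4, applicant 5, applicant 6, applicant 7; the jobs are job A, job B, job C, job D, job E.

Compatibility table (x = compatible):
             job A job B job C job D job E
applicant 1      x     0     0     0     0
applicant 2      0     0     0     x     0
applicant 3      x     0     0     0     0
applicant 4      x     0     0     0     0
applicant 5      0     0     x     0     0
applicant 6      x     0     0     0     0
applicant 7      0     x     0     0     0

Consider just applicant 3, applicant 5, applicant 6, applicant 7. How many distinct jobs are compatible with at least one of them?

3

The union of neighbours of {applicant 3, applicant 5, applicant 6, applicant 7} is {job A, job B, job C}, which has 3 elements.
Since |N(S)| = 3 < |S| = 4, Hall's condition fails for this subset.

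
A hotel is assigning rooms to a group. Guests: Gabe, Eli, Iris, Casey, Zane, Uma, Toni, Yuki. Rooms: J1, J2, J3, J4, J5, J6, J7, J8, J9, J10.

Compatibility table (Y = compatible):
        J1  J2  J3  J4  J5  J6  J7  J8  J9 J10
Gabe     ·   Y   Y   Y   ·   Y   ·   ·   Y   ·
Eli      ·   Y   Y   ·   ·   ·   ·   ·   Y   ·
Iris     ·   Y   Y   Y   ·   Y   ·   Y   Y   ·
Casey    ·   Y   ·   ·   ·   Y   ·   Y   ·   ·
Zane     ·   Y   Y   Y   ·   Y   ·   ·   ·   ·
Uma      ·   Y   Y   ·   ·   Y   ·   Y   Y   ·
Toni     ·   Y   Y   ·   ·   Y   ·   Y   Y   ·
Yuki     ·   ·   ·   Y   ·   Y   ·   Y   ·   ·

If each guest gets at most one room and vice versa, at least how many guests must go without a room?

2

A valid assignment of size 6: Gabe-J3, Eli-J2, Iris-J9, Casey-J8, Zane-J4, Uma-J6.
The set {Gabe, Eli, Iris, Casey, Zane, Uma, Toni, Yuki} has only 6 neighbours ({J2, J3, J4, J6, J8, J9}), so by Hall's theorem at most 6 of the 8 guests can be matched.
That matches 6 of the 8, leaving 2 unmatched; no matching can do better.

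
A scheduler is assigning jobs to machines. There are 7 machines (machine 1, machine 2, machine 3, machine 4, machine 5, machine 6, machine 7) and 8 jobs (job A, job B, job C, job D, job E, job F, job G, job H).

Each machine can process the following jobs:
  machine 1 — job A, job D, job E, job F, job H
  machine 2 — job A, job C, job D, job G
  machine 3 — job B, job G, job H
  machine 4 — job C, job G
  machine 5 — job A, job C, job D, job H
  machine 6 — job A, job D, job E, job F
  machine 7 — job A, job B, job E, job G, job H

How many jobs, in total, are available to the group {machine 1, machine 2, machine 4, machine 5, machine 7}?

The union of neighbours of {machine 1, machine 2, machine 4, machine 5, machine 7} is {job A, job B, job C, job D, job E, job F, job G, job H}, which has 8 elements.
Since |N(S)| = 8 ≥ |S| = 5, Hall's condition holds for this subset.

8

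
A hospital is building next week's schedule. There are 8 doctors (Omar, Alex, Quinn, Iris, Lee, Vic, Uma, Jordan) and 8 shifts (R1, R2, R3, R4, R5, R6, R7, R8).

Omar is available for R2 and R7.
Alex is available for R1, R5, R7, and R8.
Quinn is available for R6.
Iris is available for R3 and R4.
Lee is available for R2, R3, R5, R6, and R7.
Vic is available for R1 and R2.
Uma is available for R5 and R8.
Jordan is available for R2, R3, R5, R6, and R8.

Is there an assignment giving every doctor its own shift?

One maximum matching: Omar–R7, Alex–R5, Quinn–R6, Iris–R4, Lee–R2, Vic–R1, Uma–R8, Jordan–R3.
Every doctor is matched, so this is a perfect matching.

Yes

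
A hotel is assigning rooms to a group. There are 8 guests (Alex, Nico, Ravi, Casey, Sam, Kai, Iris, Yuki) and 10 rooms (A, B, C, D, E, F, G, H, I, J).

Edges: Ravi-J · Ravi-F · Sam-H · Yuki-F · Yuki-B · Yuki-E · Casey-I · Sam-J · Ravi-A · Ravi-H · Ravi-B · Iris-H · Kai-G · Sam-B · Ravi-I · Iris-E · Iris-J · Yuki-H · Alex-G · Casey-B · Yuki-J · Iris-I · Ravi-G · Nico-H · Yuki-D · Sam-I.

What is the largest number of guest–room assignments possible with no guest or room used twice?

7

A valid assignment of size 7: Alex-G, Nico-H, Ravi-A, Casey-I, Sam-B, Iris-E, Yuki-J.
The set {Alex, Kai} has only 1 neighbour ({G}), so by Hall's theorem at most 7 of the 8 guests can be matched.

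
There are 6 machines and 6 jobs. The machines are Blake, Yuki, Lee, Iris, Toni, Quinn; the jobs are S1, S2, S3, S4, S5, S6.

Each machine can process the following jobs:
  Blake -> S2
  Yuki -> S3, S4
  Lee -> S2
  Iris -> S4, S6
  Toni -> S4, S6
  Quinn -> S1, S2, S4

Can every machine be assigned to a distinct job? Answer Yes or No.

No

The set {Blake, Lee} has only 1 neighbour ({S2}), so by Hall's theorem at most 5 of the 6 machines can be matched.
Hence no matching covers every machine.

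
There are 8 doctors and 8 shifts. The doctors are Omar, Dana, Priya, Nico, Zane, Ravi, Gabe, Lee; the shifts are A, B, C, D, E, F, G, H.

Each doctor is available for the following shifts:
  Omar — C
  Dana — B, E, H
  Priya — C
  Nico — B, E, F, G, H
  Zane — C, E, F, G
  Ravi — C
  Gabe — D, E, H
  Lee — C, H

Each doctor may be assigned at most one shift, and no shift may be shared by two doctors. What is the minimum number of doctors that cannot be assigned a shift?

2

For example, pair Omar-C, Dana-B, Nico-G, Zane-E, Gabe-D, Lee-H.
The set {Omar, Priya, Ravi} has only 1 neighbour ({C}), so by Hall's theorem at most 6 of the 8 doctors can be matched.
That matches 6 of the 8, leaving 2 unmatched; no matching can do better.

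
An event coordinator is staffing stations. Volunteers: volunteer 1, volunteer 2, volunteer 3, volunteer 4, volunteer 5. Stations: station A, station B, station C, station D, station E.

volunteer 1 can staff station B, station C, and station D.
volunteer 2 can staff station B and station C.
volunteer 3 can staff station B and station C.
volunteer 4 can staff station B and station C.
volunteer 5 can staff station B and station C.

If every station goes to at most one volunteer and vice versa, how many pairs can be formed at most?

3

One maximum matching: volunteer 1–station D, volunteer 2–station C, volunteer 3–station B.
The set {volunteer 2, volunteer 3, volunteer 4, volunteer 5} has only 2 neighbours ({station B, station C}), so by Hall's theorem at most 3 of the 5 volunteers can be matched.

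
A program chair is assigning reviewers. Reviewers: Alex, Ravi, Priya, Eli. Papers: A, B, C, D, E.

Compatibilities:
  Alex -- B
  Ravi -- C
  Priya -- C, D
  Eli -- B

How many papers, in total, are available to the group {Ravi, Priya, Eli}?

The union of neighbours of {Ravi, Priya, Eli} is {B, C, D}, which has 3 elements.
Since |N(S)| = 3 ≥ |S| = 3, Hall's condition holds for this subset.

3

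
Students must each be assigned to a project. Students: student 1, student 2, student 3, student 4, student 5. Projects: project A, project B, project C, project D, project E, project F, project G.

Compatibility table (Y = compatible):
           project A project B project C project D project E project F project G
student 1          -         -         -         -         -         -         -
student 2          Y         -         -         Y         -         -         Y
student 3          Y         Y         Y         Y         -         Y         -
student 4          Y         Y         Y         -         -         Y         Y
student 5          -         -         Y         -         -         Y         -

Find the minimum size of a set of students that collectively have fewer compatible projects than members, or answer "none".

1

Take S = {student 1}. Its neighbourhood is {}, so |N(S)| = 0 < |S| = 1.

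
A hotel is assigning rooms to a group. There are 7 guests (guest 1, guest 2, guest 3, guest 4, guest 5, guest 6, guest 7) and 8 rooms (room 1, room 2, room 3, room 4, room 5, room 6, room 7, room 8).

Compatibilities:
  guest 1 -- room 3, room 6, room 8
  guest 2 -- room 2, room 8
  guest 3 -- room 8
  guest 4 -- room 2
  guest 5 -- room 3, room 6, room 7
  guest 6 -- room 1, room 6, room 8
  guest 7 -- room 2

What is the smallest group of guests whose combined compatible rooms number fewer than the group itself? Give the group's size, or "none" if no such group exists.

2

Take S = {guest 4, guest 7}. Its neighbourhood is {room 2}, so |N(S)| = 1 < |S| = 2.
No single vertex violates Hall's condition since each has at least one neighbour, so 2 is the minimum.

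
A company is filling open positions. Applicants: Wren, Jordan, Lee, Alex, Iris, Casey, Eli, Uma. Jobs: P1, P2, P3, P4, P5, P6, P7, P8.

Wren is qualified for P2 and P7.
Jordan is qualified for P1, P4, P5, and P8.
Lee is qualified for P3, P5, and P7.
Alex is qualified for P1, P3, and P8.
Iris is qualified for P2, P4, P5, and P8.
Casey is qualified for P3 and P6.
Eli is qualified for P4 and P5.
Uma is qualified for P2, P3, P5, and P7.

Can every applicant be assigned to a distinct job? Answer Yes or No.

Yes

One maximum matching: Wren–P2, Jordan–P1, Lee–P5, Alex–P3, Iris–P8, Casey–P6, Eli–P4, Uma–P7.
Every applicant is matched, so this is a perfect matching.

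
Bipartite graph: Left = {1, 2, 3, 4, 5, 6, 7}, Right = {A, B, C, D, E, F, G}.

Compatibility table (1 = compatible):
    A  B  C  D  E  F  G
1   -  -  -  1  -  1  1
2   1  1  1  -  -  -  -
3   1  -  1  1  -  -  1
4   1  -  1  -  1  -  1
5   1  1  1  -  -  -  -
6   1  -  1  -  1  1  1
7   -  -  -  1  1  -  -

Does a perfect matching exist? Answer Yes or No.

A valid assignment of size 7: 1-D, 2-B, 3-G, 4-C, 5-A, 6-F, 7-E.
Every left vertex is matched, so this is a perfect matching.

Yes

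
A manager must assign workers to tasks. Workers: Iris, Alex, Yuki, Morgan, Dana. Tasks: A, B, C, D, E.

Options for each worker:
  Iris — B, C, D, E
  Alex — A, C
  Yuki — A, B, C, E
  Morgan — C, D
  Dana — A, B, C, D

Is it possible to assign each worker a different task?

One maximum matching: Iris-C, Alex-A, Yuki-E, Morgan-D, Dana-B.
Every worker is matched, so this is a perfect matching.

Yes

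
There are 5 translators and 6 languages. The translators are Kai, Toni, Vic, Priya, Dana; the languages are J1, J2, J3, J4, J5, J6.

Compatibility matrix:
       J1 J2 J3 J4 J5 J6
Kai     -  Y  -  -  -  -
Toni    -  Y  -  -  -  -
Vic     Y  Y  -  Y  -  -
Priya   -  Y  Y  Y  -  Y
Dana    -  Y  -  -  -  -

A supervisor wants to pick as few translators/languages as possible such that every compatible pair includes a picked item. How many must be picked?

3

{Vic, Priya, J2} is a vertex cover of size 3: every edge has an endpoint in this set.
No smaller cover exists because Kai–J2, Vic–J1, Priya–J3 is a matching of size 3, and a cover must include an endpoint of each of these disjoint edges (König's theorem).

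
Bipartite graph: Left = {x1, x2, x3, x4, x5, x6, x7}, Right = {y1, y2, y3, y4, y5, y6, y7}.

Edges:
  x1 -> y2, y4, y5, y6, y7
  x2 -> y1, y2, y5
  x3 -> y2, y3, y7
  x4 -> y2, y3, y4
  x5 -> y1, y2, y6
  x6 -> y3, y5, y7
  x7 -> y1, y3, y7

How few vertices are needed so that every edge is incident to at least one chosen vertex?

A maximum matching has 7 edges (e.g. x1–y6, x2–y5, x3–y2, x4–y4, x5–y1, x6–y7, x7–y3).
By König's theorem the minimum vertex cover has the same size. One such cover is {x1, x2, x3, x4, x5, x6, x7}.

7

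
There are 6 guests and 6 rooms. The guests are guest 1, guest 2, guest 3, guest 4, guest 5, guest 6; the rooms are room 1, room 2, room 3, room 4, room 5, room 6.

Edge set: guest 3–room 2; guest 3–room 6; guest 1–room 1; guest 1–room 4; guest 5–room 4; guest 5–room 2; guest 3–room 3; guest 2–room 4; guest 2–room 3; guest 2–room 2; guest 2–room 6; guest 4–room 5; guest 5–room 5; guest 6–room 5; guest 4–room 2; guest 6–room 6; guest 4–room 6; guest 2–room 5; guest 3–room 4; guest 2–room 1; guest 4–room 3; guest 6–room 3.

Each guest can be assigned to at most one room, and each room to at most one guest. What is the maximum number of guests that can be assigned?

6

One maximum matching: guest 1–room 1, guest 2–room 5, guest 3–room 4, guest 4–room 6, guest 5–room 2, guest 6–room 3.
All 6 guests are matched, so no larger matching exists.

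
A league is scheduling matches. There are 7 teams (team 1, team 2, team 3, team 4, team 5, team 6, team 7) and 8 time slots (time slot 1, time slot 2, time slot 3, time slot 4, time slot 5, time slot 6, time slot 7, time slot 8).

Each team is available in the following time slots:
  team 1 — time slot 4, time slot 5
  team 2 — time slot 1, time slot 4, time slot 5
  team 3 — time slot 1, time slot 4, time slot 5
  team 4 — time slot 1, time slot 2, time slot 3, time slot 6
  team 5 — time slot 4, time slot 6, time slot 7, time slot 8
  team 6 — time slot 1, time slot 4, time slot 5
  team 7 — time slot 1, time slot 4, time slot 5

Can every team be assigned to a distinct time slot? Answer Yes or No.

No

The set {team 1, team 2, team 3, team 6, team 7} has only 3 neighbours ({time slot 1, time slot 4, time slot 5}), so by Hall's theorem at most 5 of the 7 teams can be matched.
Hence no matching covers every team.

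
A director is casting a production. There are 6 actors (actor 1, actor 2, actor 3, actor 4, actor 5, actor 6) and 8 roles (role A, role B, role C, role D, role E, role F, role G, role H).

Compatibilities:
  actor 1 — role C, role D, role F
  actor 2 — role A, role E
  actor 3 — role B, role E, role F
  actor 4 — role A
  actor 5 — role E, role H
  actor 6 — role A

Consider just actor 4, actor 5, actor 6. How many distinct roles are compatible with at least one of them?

3

The union of neighbours of {actor 4, actor 5, actor 6} is {role A, role E, role H}, which has 3 elements.
Since |N(S)| = 3 ≥ |S| = 3, Hall's condition holds for this subset.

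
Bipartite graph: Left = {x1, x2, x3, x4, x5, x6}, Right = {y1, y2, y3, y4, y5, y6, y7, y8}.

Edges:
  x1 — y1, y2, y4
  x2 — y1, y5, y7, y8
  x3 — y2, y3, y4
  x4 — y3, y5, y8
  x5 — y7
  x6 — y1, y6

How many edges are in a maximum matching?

6

For example, pair x1-y2, x2-y5, x3-y3, x4-y8, x5-y7, x6-y1.
All 6 left vertices are matched, so no larger matching exists.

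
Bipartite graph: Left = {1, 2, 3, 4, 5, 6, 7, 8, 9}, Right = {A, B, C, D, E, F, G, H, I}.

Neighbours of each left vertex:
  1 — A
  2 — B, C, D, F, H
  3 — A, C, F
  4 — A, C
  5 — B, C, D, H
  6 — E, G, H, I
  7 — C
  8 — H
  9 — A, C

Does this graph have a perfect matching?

No

The set {1, 4, 7, 9} has only 2 neighbours ({A, C}), so by Hall's theorem at most 7 of the 9 left vertices can be matched.
Hence no matching covers every left vertex.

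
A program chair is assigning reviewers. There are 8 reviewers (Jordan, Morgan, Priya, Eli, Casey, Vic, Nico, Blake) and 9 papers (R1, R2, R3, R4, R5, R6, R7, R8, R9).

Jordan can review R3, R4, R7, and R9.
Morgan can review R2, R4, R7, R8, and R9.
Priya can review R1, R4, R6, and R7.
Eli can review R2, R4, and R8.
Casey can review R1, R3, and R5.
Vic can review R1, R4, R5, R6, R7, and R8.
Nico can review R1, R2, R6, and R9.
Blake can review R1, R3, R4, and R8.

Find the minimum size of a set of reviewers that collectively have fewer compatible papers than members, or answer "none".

none

A matching saturating every reviewer exists, for instance Jordan→R7, Morgan→R2, Priya→R6, Eli→R4, Casey→R5, Vic→R1, Nico→R9, Blake→R8.
By Hall's marriage theorem, this means |N(S)| ≥ |S| for every subset S, so no violating subset exists.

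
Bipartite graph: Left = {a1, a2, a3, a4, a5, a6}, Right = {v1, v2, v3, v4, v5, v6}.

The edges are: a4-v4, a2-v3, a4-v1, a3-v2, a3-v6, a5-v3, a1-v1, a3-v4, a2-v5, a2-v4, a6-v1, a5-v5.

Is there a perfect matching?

The set {a1, a6} has only 1 neighbour ({v1}), so by Hall's theorem at most 5 of the 6 left vertices can be matched.
Hence no matching covers every left vertex.

No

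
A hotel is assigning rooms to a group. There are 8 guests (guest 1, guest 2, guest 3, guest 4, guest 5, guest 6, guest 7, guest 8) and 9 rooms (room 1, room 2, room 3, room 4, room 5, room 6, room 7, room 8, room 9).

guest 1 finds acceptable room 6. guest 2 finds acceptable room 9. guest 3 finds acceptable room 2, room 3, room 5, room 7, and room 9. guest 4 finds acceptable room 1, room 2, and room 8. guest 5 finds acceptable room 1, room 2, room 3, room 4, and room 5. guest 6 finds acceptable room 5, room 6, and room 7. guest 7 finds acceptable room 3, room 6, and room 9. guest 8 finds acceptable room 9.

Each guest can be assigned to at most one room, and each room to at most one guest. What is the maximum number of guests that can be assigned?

7

A valid assignment of size 7: guest 1–room 6, guest 2–room 9, guest 3–room 5, guest 4–room 8, guest 5–room 4, guest 6–room 7, guest 7–room 3.
The set {guest 2, guest 8} has only 1 neighbour ({room 9}), so by Hall's theorem at most 7 of the 8 guests can be matched.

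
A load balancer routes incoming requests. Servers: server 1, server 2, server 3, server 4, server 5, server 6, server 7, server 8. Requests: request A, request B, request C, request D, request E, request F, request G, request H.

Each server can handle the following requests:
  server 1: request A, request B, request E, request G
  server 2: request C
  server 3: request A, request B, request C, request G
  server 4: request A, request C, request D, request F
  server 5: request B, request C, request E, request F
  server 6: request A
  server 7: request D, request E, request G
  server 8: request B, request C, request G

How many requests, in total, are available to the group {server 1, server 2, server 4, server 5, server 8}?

The union of neighbours of {server 1, server 2, server 4, server 5, server 8} is {request A, request B, request C, request D, request E, request F, request G}, which has 7 elements.
Since |N(S)| = 7 ≥ |S| = 5, Hall's condition holds for this subset.

7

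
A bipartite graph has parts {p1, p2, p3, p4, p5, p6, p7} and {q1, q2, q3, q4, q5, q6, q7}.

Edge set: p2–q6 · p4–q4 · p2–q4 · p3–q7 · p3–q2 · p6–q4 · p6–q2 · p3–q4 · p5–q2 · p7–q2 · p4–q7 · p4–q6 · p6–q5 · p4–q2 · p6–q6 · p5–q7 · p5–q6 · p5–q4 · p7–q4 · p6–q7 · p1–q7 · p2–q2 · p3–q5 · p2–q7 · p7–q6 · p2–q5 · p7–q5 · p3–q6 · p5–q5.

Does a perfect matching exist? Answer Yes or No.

No

The set {p1, p2, p3, p4, p5, p6, p7} has only 5 neighbours ({q2, q4, q5, q6, q7}), so by Hall's theorem at most 5 of the 7 left vertices can be matched.
Hence no matching covers every left vertex.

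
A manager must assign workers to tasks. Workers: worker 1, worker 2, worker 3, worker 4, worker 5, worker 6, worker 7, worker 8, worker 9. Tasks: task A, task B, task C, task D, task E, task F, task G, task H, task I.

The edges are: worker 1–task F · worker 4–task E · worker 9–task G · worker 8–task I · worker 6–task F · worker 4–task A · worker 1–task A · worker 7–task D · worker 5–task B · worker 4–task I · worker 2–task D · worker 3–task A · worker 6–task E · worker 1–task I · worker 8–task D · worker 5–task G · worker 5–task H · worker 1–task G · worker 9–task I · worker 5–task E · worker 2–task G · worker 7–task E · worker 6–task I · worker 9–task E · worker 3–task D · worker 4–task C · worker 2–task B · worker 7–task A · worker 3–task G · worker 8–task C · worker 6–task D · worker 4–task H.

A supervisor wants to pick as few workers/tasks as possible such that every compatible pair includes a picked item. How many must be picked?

9

A maximum matching has 9 edges (e.g. worker 1–task F, worker 2–task B, worker 3–task G, worker 4–task C, worker 5–task H, worker 6–task D, worker 7–task A, worker 8–task I, worker 9–task E).
By König's theorem the minimum vertex cover has the same size. One such cover is {worker 1, worker 2, worker 3, worker 4, worker 5, worker 6, worker 7, worker 8, worker 9}.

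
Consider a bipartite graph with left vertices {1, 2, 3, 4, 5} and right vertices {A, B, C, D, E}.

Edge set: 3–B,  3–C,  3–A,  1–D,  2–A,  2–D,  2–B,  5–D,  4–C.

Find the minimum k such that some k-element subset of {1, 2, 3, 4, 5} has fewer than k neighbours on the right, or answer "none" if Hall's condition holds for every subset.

2

Take S = {1, 5}. Its neighbourhood is {D}, so |N(S)| = 1 < |S| = 2.
No single vertex violates Hall's condition since each has at least one neighbour, so 2 is the minimum.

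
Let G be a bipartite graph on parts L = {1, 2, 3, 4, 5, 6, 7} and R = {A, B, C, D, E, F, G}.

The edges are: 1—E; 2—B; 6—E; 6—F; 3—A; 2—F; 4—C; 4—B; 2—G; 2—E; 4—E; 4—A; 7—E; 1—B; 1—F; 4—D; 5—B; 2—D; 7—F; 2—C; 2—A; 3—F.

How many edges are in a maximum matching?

One maximum matching: 1-F, 2-G, 3-A, 4-D, 5-B, 6-E.
The set {1, 5, 6, 7} has only 3 neighbours ({B, E, F}), so by Hall's theorem at most 6 of the 7 left vertices can be matched.

6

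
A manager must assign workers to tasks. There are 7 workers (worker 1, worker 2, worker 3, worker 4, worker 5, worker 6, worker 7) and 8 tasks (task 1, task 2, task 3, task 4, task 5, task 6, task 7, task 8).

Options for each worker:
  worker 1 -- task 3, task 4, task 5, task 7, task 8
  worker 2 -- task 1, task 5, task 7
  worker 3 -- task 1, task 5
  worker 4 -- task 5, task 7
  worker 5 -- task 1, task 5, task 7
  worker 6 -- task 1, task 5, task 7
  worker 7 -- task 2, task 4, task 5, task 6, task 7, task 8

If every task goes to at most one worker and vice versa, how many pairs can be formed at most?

5

A valid assignment of size 5: worker 1–task 4, worker 2–task 1, worker 3–task 5, worker 4–task 7, worker 7–task 8.
The set {worker 2, worker 3, worker 4, worker 5, worker 6} has only 3 neighbours ({task 1, task 5, task 7}), so by Hall's theorem at most 5 of the 7 workers can be matched.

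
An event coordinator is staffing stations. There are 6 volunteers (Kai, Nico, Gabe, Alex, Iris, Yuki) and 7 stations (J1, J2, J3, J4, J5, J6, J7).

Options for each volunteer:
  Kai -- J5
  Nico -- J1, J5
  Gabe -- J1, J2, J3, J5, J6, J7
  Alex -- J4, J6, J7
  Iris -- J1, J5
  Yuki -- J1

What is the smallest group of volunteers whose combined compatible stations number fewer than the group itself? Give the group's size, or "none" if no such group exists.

Take S = {Kai, Nico, Iris}. Its neighbourhood is {J1, J5}, so |N(S)| = 2 < |S| = 3.
Every subset of size less than 3 has at least as many neighbours as members, so 3 is the minimum.

3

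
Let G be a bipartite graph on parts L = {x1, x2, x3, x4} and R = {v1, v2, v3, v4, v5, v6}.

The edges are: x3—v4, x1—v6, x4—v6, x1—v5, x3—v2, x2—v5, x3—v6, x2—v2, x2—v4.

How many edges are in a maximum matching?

4

A valid assignment of size 4: x1→v5, x2→v4, x3→v2, x4→v6.
All 4 left vertices are matched, so no larger matching exists.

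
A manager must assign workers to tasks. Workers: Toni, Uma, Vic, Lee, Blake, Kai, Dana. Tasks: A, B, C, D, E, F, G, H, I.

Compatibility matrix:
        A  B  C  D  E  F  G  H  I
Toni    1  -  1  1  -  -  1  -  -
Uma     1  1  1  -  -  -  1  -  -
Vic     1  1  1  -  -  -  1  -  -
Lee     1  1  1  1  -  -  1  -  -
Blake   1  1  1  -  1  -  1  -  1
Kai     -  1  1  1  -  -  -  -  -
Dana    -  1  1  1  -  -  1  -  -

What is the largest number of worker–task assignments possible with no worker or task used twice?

For example, pair Toni→D, Uma→G, Vic→C, Lee→A, Blake→E, Kai→B.
The set {Toni, Uma, Vic, Lee, Kai, Dana} has only 5 neighbours ({A, B, C, D, G}), so by Hall's theorem at most 6 of the 7 workers can be matched.

6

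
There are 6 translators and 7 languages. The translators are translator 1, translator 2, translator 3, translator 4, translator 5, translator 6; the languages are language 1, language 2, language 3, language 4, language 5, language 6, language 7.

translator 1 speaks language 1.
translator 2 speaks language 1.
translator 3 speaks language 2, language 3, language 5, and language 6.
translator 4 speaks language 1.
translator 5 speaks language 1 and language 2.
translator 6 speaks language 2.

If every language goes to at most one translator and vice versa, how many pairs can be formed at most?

One maximum matching: translator 1→language 1, translator 3→language 6, translator 5→language 2.
The set {translator 1, translator 2, translator 4, translator 5, translator 6} has only 2 neighbours ({language 1, language 2}), so by Hall's theorem at most 3 of the 6 translators can be matched.

3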